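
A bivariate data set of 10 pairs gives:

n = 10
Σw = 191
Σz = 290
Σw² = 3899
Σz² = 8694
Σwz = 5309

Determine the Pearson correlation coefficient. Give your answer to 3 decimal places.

-0.862

r = (nΣwz − ΣwΣz) / √[(nΣw² − (Σw)²)(nΣz² − (Σz)²)]
Numerator: 10×5309 − 191×290 = -2300
Denominator: √[(38990 − 36481)(86940 − 84100)] = √[2509 × 2840] = 2669.3745
r = -2300 / 2669.3745 ≈ -0.862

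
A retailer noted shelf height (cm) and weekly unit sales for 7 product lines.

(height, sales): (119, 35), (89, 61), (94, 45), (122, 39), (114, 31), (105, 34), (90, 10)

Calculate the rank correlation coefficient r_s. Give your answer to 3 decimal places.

Rank height: 6, 1, 3, 7, 5, 4, 2
Rank sales: 4, 7, 6, 5, 2, 3, 1
d = rank(height) − rank(sales): 2, -6, -3, 2, 3, 1, 1; Σd² = 64
ρ = 1 − 6Σd² / [n(n²−1)] = 1 − 6×64 / (7×48) = 1 − 384/336 ≈ -0.143

-0.143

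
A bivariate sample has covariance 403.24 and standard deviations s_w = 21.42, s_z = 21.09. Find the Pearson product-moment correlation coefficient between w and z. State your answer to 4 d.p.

r = Cov(w,z) / (s_w · s_z) = 403.24 / (21.42 × 21.09)
  = 403.24 / 451.7478 ≈ 0.8926

0.8926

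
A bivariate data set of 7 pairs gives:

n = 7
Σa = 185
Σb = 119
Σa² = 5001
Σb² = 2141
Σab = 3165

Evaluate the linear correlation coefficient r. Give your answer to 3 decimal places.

r = (nΣab − ΣaΣb) / √[(nΣa² − (Σa)²)(nΣb² − (Σb)²)]
Numerator: 7×3165 − 185×119 = 140
Denominator: √[(35007 − 34225)(14987 − 14161)] = √[782 × 826] = 803.6989
r = 140 / 803.6989 ≈ 0.174

0.174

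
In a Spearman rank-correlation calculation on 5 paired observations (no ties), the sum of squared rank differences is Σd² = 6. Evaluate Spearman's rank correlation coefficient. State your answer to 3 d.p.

0.700

ρ = 1 − 6Σd² / [n(n²−1)] = 1 − 6×6 / (5×24)
  = 1 − 36/120 = 1 − 0.3000 ≈ 0.700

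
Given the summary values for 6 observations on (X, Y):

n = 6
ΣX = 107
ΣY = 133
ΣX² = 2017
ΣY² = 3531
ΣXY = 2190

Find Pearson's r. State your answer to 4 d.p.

-0.7220

r = (nΣXY − ΣXΣY) / √[(nΣX² − (ΣX)²)(nΣY² − (ΣY)²)]
Numerator: 6×2190 − 107×133 = -1091
Denominator: √[(12102 − 11449)(21186 − 17689)] = √[653 × 3497] = 1511.1390
r = -1091 / 1511.1390 ≈ -0.7220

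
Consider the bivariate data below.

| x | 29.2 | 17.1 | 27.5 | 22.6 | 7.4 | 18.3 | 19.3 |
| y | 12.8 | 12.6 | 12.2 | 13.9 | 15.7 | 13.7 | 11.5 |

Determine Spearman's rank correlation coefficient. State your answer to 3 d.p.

Rank x: 7, 2, 6, 5, 1, 3, 4
Rank y: 4, 3, 2, 6, 7, 5, 1
d = rank(x) − rank(y): 3, -1, 4, -1, -6, -2, 3; Σd² = 76
ρ = 1 − 6Σd² / [n(n²−1)] = 1 − 6×76 / (7×48) = 1 − 456/336 ≈ -0.357

-0.357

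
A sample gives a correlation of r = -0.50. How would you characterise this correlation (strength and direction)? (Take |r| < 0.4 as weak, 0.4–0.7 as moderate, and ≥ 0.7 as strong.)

r = -0.50 < 0 so the relationship is negative.
|r| = 0.50, which falls in the moderate range.

moderate negative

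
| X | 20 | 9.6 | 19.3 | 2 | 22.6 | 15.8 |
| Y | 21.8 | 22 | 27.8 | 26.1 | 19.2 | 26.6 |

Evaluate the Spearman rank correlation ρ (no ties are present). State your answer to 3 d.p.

Rank X: 5, 2, 4, 1, 6, 3
Rank Y: 2, 3, 6, 4, 1, 5
d = rank(X) − rank(Y): 3, -1, -2, -3, 5, -2; Σd² = 52
ρ = 1 − 6Σd² / [n(n²−1)] = 1 − 6×52 / (6×35) = 1 − 312/210 ≈ -0.486

-0.486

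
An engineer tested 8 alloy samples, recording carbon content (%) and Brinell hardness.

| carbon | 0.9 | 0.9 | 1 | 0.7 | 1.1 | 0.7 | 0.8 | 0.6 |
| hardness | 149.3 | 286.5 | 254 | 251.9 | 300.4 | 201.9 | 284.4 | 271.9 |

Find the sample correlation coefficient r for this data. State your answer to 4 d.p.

0.1626

n = 8, Σx = 6.7, Σy = 2000.3, Σx² = 5.81, Σy² = 518159.09, Σxy = 1684.98
nΣxy − ΣxΣy = 13479.84 − 13402.01 = 77.83
nΣx² − (Σx)² = 46.48 − 44.89 = 1.59; nΣy² − (Σy)² = 4145272.72 − 4001200.09 = 144072.63
r = 77.83 / √(1.59 × 144072.63) = 77.83 / 478.6183 ≈ 0.1626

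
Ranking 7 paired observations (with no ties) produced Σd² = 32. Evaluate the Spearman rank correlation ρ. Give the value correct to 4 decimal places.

ρ = 1 − 6Σd² / [n(n²−1)] = 1 − 6×32 / (7×48)
  = 1 − 192/336 = 1 − 0.57143 ≈ 0.4286

0.4286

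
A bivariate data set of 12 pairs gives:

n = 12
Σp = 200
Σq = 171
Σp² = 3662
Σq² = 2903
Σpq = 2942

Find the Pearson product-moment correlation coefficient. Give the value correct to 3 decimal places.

r = (nΣpq − ΣpΣq) / √[(nΣp² − (Σp)²)(nΣq² − (Σq)²)]
Numerator: 12×2942 − 200×171 = 1104
Denominator: √[(43944 − 40000)(34836 − 29241)] = √[3944 × 5595] = 4697.5185
r = 1104 / 4697.5185 ≈ 0.235

0.235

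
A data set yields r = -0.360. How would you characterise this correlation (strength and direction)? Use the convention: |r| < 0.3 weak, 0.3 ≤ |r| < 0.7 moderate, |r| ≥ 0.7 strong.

moderate negative

r = -0.360 < 0 so the relationship is negative.
|r| = 0.360, which falls in the moderate range.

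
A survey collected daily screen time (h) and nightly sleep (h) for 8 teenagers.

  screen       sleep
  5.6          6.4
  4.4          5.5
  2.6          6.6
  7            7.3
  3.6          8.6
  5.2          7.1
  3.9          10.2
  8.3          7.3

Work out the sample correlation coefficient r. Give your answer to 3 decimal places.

-0.152

n = 8, Σx = 40.6, Σy = 59, Σx² = 230.58, Σy² = 449.76, Σxy = 296.55
nΣxy − ΣxΣy = 2372.4 − 2395.4 = -23
nΣx² − (Σx)² = 1844.64 − 1648.36 = 196.28; nΣy² − (Σy)² = 3598.08 − 3481 = 117.08
r = -23 / √(196.28 × 117.08) = -23 / 151.5931 ≈ -0.152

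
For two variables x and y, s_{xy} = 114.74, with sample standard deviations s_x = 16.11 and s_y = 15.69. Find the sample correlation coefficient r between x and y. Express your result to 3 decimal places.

0.454

r = Cov(x,y) / (s_x · s_y) = 114.74 / (16.11 × 15.69)
  = 114.74 / 252.7659 ≈ 0.454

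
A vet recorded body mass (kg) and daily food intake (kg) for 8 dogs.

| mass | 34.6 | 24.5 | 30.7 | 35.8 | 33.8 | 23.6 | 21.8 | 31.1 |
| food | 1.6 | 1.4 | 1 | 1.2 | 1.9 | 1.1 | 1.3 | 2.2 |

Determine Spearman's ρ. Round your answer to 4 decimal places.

Rank mass: 7, 3, 4, 8, 6, 2, 1, 5
Rank food: 6, 5, 1, 3, 7, 2, 4, 8
d = rank(mass) − rank(food): 1, -2, 3, 5, -1, 0, -3, -3; Σd² = 58
ρ = 1 − 6Σd² / [n(n²−1)] = 1 − 6×58 / (8×63) = 1 − 348/504 ≈ 0.3095

0.3095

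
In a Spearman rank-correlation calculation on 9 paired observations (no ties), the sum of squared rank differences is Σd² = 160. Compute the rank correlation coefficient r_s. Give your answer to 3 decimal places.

ρ = 1 − 6Σd² / [n(n²−1)] = 1 − 6×160 / (9×80)
  = 1 − 960/720 = 1 − 1.3333 ≈ -0.333

-0.333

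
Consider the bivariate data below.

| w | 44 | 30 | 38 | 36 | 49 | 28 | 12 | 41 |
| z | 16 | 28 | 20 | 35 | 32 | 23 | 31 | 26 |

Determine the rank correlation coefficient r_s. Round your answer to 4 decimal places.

Rank w: 7, 3, 5, 4, 8, 2, 1, 6
Rank z: 1, 5, 2, 8, 7, 3, 6, 4
d = rank(w) − rank(z): 6, -2, 3, -4, 1, -1, -5, 2; Σd² = 96
ρ = 1 − 6Σd² / [n(n²−1)] = 1 − 6×96 / (8×63) = 1 − 576/504 ≈ -0.1429

-0.1429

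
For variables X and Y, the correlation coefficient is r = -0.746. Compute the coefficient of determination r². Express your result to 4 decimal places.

r² = (-0.746)² = 0.5565

0.5565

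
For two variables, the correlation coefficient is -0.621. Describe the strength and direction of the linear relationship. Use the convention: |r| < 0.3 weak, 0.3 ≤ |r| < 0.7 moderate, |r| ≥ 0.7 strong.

moderate negative

r = -0.621 < 0 so the relationship is negative.
|r| = 0.621, which falls in the moderate range.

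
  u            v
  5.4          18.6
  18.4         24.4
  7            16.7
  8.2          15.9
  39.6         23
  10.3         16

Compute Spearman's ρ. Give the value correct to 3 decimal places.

0.429

Rank u: 1, 5, 2, 3, 6, 4
Rank v: 4, 6, 3, 1, 5, 2
d = rank(u) − rank(v): -3, -1, -1, 2, 1, 2; Σd² = 20
ρ = 1 − 6Σd² / [n(n²−1)] = 1 − 6×20 / (6×35) = 1 − 120/210 ≈ 0.429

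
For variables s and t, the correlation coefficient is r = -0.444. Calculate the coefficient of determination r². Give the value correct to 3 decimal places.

r² = (-0.444)² = 0.197

0.197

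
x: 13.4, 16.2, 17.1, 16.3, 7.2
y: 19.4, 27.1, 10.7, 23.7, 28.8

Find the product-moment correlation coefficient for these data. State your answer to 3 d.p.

n = 5, Σx = 70.2, Σy = 109.7, Σx² = 1051.94, Σy² = 2616.39, Σxy = 1475.62
nΣxy − ΣxΣy = 7378.1 − 7700.94 = -322.84
nΣx² − (Σx)² = 5259.7 − 4928.04 = 331.66; nΣy² − (Σy)² = 13081.95 − 12034.09 = 1047.86
r = -322.84 / √(331.66 × 1047.86) = -322.84 / 589.5195 ≈ -0.548

-0.548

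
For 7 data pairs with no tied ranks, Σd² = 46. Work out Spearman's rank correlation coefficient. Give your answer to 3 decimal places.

0.179

ρ = 1 − 6Σd² / [n(n²−1)] = 1 − 6×46 / (7×48)
  = 1 − 276/336 = 1 − 0.8214 ≈ 0.179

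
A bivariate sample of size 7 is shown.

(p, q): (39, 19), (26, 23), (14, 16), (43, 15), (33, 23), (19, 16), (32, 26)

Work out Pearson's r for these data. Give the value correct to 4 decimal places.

n = 7, Σp = 206, Σq = 138, Σp² = 6716, Σq² = 2832, Σpq = 4103
nΣpq − ΣpΣq = 28721 − 28428 = 293
nΣp² − (Σp)² = 47012 − 42436 = 4576; nΣq² − (Σq)² = 19824 − 19044 = 780
r = 293 / √(4576 × 780) = 293 / 1889.2538 ≈ 0.1551

0.1551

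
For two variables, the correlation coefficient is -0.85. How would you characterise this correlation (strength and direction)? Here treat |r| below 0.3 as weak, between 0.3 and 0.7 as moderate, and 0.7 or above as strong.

r = -0.85 < 0 so the relationship is negative.
|r| = 0.85, which falls in the strong range.

strong negative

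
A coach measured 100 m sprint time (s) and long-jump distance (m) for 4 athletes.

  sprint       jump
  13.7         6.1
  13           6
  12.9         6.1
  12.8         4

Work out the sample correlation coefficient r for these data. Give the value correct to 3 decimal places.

n = 4, Σx = 52.4, Σy = 22.2, Σx² = 686.94, Σy² = 126.42, Σxy = 291.46
nΣxy − ΣxΣy = 1165.84 − 1163.28 = 2.56
nΣx² − (Σx)² = 2747.76 − 2745.76 = 2; nΣy² − (Σy)² = 505.68 − 492.84 = 12.84
r = 2.56 / √(2 × 12.84) = 2.56 / 5.0675 ≈ 0.505

0.505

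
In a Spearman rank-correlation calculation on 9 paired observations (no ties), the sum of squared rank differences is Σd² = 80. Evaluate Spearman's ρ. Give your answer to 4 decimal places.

0.3333

ρ = 1 − 6Σd² / [n(n²−1)] = 1 − 6×80 / (9×80)
  = 1 − 480/720 = 1 − 0.66667 ≈ 0.3333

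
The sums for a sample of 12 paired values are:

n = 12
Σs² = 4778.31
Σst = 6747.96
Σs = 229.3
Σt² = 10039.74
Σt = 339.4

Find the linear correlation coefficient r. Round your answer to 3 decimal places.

0.628

r = (nΣst − ΣsΣt) / √[(nΣs² − (Σs)²)(nΣt² − (Σt)²)]
Numerator: 12×6747.96 − 229.3×339.4 = 3151.1
Denominator: √[(57339.72 − 52578.49)(120476.88 − 115192.36)] = √[4761.23 × 5284.52] = 5016.0557
r = 3151.1 / 5016.0557 ≈ 0.628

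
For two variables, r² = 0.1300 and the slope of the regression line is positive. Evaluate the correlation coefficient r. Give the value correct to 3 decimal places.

|r| = √0.1300 = 0.361
The association is positive, so r = 0.361.

0.361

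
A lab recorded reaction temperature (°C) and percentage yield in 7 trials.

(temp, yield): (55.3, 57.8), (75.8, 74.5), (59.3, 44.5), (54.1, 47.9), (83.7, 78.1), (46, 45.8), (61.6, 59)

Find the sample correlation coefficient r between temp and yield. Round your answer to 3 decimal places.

n = 7, Σx = 435.8, Σy = 407.6, Σx² = 28163.28, Σy² = 24844, Σxy = 26351.85
nΣxy − ΣxΣy = 184462.95 − 177632.08 = 6830.87
nΣx² − (Σx)² = 197142.96 − 189921.64 = 7221.32; nΣy² − (Σy)² = 173908 − 166137.76 = 7770.24
r = 6830.87 / √(7221.32 × 7770.24) = 6830.87 / 7490.7536 ≈ 0.912

0.912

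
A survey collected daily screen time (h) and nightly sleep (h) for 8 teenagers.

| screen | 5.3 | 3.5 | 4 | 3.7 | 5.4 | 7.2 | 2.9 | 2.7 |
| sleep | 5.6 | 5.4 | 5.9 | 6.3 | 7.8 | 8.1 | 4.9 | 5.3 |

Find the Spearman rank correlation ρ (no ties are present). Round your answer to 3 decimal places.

0.881

Rank screen: 6, 3, 5, 4, 7, 8, 2, 1
Rank sleep: 4, 3, 5, 6, 7, 8, 1, 2
d = rank(screen) − rank(sleep): 2, 0, 0, -2, 0, 0, 1, -1; Σd² = 10
ρ = 1 − 6Σd² / [n(n²−1)] = 1 − 6×10 / (8×63) = 1 − 60/504 ≈ 0.881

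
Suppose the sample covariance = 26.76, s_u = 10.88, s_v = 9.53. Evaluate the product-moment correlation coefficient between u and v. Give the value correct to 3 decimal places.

r = Cov(u,v) / (s_u · s_v) = 26.76 / (10.88 × 9.53)
  = 26.76 / 103.6864 ≈ 0.258

0.258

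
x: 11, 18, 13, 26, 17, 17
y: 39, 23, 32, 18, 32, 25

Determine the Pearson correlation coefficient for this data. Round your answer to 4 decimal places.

-0.9028

n = 6, Σx = 102, Σy = 169, Σx² = 1868, Σy² = 5047, Σxy = 2696
nΣxy − ΣxΣy = 16176 − 17238 = -1062
nΣx² − (Σx)² = 11208 − 10404 = 804; nΣy² − (Σy)² = 30282 − 28561 = 1721
r = -1062 / √(804 × 1721) = -1062 / 1176.3010 ≈ -0.9028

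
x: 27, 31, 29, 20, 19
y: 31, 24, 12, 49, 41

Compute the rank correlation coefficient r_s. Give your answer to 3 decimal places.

-0.800

Rank x: 3, 5, 4, 2, 1
Rank y: 3, 2, 1, 5, 4
d = rank(x) − rank(y): 0, 3, 3, -3, -3; Σd² = 36
ρ = 1 − 6Σd² / [n(n²−1)] = 1 − 6×36 / (5×24) = 1 − 216/120 ≈ -0.800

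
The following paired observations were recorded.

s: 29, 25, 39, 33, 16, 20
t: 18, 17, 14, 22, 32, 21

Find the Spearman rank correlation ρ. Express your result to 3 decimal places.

-0.600

Rank s: 4, 3, 6, 5, 1, 2
Rank t: 3, 2, 1, 5, 6, 4
d = rank(s) − rank(t): 1, 1, 5, 0, -5, -2; Σd² = 56
ρ = 1 − 6Σd² / [n(n²−1)] = 1 − 6×56 / (6×35) = 1 − 336/210 ≈ -0.600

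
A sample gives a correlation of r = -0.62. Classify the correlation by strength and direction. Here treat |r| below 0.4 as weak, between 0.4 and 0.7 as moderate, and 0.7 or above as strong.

r = -0.62 < 0 so the relationship is negative.
|r| = 0.62, which falls in the moderate range.

moderate negative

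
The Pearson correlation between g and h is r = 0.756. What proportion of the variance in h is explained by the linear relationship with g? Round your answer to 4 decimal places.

0.5715

r² = (0.756)² = 0.5715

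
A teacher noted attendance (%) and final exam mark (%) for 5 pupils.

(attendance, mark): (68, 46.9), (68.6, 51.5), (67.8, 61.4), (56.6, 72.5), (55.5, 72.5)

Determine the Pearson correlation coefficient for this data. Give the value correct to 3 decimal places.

n = 5, Σx = 316.5, Σy = 304.8, Σx² = 20210.61, Σy² = 19134.32, Σxy = 19012.27
nΣxy − ΣxΣy = 95061.35 − 96469.2 = -1407.85
nΣx² − (Σx)² = 101053.05 − 100172.25 = 880.8; nΣy² − (Σy)² = 95671.6 − 92903.04 = 2768.56
r = -1407.85 / √(880.8 × 2768.56) = -1407.85 / 1561.5850 ≈ -0.902

-0.902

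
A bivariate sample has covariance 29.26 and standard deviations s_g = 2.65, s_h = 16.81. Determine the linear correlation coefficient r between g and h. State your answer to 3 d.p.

r = Cov(g,h) / (s_g · s_h) = 29.26 / (2.65 × 16.81)
  = 29.26 / 44.5465 ≈ 0.657

0.657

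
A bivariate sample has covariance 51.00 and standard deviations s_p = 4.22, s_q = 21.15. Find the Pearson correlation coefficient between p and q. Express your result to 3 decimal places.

0.571

r = Cov(p,q) / (s_p · s_q) = 51.00 / (4.22 × 21.15)
  = 51.00 / 89.2530 ≈ 0.571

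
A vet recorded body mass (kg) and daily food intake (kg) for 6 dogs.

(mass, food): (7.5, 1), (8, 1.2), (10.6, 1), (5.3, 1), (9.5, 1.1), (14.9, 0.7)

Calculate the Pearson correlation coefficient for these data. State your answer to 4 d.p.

n = 6, Σx = 55.8, Σy = 6, Σx² = 572.96, Σy² = 6.14, Σxy = 53.88
nΣxy − ΣxΣy = 323.28 − 334.8 = -11.52
nΣx² − (Σx)² = 3437.76 − 3113.64 = 324.12; nΣy² − (Σy)² = 36.84 − 36 = 0.84
r = -11.52 / √(324.12 × 0.84) = -11.52 / 16.5003 ≈ -0.6982

-0.6982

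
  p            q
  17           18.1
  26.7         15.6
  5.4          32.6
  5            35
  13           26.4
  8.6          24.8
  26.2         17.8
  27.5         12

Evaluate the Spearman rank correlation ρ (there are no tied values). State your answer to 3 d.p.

-0.976

Rank p: 5, 7, 2, 1, 4, 3, 6, 8
Rank q: 4, 2, 7, 8, 6, 5, 3, 1
d = rank(p) − rank(q): 1, 5, -5, -7, -2, -2, 3, 7; Σd² = 166
ρ = 1 − 6Σd² / [n(n²−1)] = 1 − 6×166 / (8×63) = 1 − 996/504 ≈ -0.976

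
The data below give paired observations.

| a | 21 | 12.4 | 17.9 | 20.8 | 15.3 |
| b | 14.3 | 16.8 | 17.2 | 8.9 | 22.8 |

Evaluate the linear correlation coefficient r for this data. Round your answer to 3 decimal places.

-0.646

n = 5, Σa = 87.4, Σb = 80, Σa² = 1581.9, Σb² = 1381.62, Σab = 1350.46
nΣab − ΣaΣb = 6752.3 − 6992 = -239.7
nΣa² − (Σa)² = 7909.5 − 7638.76 = 270.74; nΣb² − (Σb)² = 6908.1 − 6400 = 508.1
r = -239.7 / √(270.74 × 508.1) = -239.7 / 370.8949 ≈ -0.646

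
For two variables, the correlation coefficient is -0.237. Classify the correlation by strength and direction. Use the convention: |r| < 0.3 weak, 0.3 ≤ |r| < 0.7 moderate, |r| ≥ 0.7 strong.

weak negative

r = -0.237 < 0 so the relationship is negative.
|r| = 0.237, which falls in the weak range.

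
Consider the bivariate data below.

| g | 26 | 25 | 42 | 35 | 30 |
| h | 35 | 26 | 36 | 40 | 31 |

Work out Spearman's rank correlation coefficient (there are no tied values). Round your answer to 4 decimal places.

0.8000

Rank g: 2, 1, 5, 4, 3
Rank h: 3, 1, 4, 5, 2
d = rank(g) − rank(h): -1, 0, 1, -1, 1; Σd² = 4
ρ = 1 − 6Σd² / [n(n²−1)] = 1 − 6×4 / (5×24) = 1 − 24/120 ≈ 0.8000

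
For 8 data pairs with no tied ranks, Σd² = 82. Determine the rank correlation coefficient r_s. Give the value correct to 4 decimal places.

ρ = 1 − 6Σd² / [n(n²−1)] = 1 − 6×82 / (8×63)
  = 1 − 492/504 = 1 − 0.97619 ≈ 0.0238

0.0238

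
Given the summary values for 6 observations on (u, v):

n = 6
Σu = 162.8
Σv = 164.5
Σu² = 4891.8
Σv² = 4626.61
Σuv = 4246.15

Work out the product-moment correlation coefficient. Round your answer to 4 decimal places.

r = (nΣuv − ΣuΣv) / √[(nΣu² − (Σu)²)(nΣv² − (Σv)²)]
Numerator: 6×4246.15 − 162.8×164.5 = -1303.7
Denominator: √[(29350.8 − 26503.84)(27759.66 − 27060.25)] = √[2846.96 × 699.41] = 1411.0961
r = -1303.7 / 1411.0961 ≈ -0.9239

-0.9239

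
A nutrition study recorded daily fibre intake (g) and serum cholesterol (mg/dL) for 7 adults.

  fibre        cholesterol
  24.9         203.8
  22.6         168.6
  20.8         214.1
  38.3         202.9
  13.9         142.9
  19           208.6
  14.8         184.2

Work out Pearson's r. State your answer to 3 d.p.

n = 7, Σx = 154.3, Σy = 1325.1, Σx² = 3803.55, Σy² = 254831.63, Σxy = 29785.2
nΣxy − ΣxΣy = 208496.4 − 204462.93 = 4033.47
nΣx² − (Σx)² = 26624.85 − 23808.49 = 2816.36; nΣy² − (Σy)² = 1783821.41 − 1755890.01 = 27931.4
r = 4033.47 / √(2816.36 × 27931.4) = 4033.47 / 8869.3223 ≈ 0.455

0.455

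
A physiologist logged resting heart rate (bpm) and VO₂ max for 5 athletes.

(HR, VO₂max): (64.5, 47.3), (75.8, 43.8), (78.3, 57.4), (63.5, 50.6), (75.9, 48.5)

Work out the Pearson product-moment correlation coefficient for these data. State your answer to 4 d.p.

n = 5, Σx = 358, Σy = 247.6, Σx² = 25829.84, Σy² = 12363.1, Σxy = 17759.56
nΣxy − ΣxΣy = 88797.8 − 88640.8 = 157
nΣx² − (Σx)² = 129149.2 − 128164 = 985.2; nΣy² − (Σy)² = 61815.5 − 61305.76 = 509.74
r = 157 / √(985.2 × 509.74) = 157 / 708.6578 ≈ 0.2215

0.2215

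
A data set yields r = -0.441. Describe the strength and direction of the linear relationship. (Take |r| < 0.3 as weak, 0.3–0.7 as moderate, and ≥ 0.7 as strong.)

moderate negative

r = -0.441 < 0 so the relationship is negative.
|r| = 0.441, which falls in the moderate range.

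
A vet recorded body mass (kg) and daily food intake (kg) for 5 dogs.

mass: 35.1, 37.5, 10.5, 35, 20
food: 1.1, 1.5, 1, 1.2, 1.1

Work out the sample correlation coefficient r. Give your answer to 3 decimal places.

n = 5, Σx = 138.1, Σy = 5.9, Σx² = 4373.51, Σy² = 7.11, Σxy = 169.36
nΣxy − ΣxΣy = 846.8 − 814.79 = 32.01
nΣx² − (Σx)² = 21867.55 − 19071.61 = 2795.94; nΣy² − (Σy)² = 35.55 − 34.81 = 0.74
r = 32.01 / √(2795.94 × 0.74) = 32.01 / 45.4862 ≈ 0.704

0.704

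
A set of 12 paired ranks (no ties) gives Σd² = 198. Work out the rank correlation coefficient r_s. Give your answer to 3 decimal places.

ρ = 1 − 6Σd² / [n(n²−1)] = 1 − 6×198 / (12×143)
  = 1 − 1188/1716 = 1 − 0.6923 ≈ 0.308

0.308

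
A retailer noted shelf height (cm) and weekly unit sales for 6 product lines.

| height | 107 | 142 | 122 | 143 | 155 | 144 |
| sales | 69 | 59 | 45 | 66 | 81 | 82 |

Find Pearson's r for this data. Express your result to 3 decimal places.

0.474

n = 6, Σx = 813, Σy = 402, Σx² = 111707, Σy² = 27908, Σxy = 55052
nΣxy − ΣxΣy = 330312 − 326826 = 3486
nΣx² − (Σx)² = 670242 − 660969 = 9273; nΣy² − (Σy)² = 167448 − 161604 = 5844
r = 3486 / √(9273 × 5844) = 3486 / 7361.4816 ≈ 0.474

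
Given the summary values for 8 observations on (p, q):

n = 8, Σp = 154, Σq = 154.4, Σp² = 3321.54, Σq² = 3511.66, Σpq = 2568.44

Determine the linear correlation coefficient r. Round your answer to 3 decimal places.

-0.927

r = (nΣpq − ΣpΣq) / √[(nΣp² − (Σp)²)(nΣq² − (Σq)²)]
Numerator: 8×2568.44 − 154×154.4 = -3230.08
Denominator: √[(26572.32 − 23716)(28093.28 − 23839.36)] = √[2856.32 × 4253.92] = 3485.7649
r = -3230.08 / 3485.7649 ≈ -0.927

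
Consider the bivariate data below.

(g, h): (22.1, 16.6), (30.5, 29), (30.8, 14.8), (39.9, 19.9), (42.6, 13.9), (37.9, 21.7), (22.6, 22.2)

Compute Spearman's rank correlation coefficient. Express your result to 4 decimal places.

Rank g: 1, 3, 4, 6, 7, 5, 2
Rank h: 3, 7, 2, 4, 1, 5, 6
d = rank(g) − rank(h): -2, -4, 2, 2, 6, 0, -4; Σd² = 80
ρ = 1 − 6Σd² / [n(n²−1)] = 1 − 6×80 / (7×48) = 1 − 480/336 ≈ -0.4286

-0.4286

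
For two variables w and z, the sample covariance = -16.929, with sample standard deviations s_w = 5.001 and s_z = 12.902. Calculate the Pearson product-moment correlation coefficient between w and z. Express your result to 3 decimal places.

-0.262

r = Cov(w,z) / (s_w · s_z) = -16.929 / (5.001 × 12.902)
  = -16.929 / 64.5229 ≈ -0.262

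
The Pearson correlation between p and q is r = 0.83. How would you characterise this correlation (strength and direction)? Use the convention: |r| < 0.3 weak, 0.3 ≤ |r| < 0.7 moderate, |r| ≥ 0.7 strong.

strong positive

r = 0.83 > 0 so the relationship is positive.
|r| = 0.83, which falls in the strong range.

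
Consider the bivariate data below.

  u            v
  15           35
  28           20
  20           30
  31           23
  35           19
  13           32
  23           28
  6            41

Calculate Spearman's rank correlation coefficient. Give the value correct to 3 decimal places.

Rank u: 3, 6, 4, 7, 8, 2, 5, 1
Rank v: 7, 2, 5, 3, 1, 6, 4, 8
d = rank(u) − rank(v): -4, 4, -1, 4, 7, -4, 1, -7; Σd² = 164
ρ = 1 − 6Σd² / [n(n²−1)] = 1 − 6×164 / (8×63) = 1 − 984/504 ≈ -0.952

-0.952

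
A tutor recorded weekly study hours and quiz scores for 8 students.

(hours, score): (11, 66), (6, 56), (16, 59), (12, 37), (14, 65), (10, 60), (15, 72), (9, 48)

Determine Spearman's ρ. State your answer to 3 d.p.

0.405

Rank hours: 4, 1, 8, 5, 6, 3, 7, 2
Rank score: 7, 3, 4, 1, 6, 5, 8, 2
d = rank(hours) − rank(score): -3, -2, 4, 4, 0, -2, -1, 0; Σd² = 50
ρ = 1 − 6Σd² / [n(n²−1)] = 1 − 6×50 / (8×63) = 1 − 300/504 ≈ 0.405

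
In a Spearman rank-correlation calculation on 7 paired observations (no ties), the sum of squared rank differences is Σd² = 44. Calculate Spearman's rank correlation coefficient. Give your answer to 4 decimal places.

0.2143

ρ = 1 − 6Σd² / [n(n²−1)] = 1 − 6×44 / (7×48)
  = 1 − 264/336 = 1 − 0.78571 ≈ 0.2143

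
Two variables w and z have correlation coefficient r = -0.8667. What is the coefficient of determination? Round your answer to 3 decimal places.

r² = (-0.8667)² = 0.751

0.751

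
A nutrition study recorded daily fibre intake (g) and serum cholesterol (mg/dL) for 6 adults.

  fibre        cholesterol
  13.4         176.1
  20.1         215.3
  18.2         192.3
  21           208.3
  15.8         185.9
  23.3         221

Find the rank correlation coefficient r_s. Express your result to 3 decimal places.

0.943

Rank fibre: 1, 4, 3, 5, 2, 6
Rank cholesterol: 1, 5, 3, 4, 2, 6
d = rank(fibre) − rank(cholesterol): 0, -1, 0, 1, 0, 0; Σd² = 2
ρ = 1 − 6Σd² / [n(n²−1)] = 1 − 6×2 / (6×35) = 1 − 12/210 ≈ 0.943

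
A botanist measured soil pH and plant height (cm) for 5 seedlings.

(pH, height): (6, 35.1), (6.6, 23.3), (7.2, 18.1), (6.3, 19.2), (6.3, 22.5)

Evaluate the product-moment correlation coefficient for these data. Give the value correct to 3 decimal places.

n = 5, Σx = 32.4, Σy = 118.2, Σx² = 210.78, Σy² = 2977.4, Σxy = 757.41
nΣxy − ΣxΣy = 3787.05 − 3829.68 = -42.63
nΣx² − (Σx)² = 1053.9 − 1049.76 = 4.14; nΣy² − (Σy)² = 14887 − 13971.24 = 915.76
r = -42.63 / √(4.14 × 915.76) = -42.63 / 61.5731 ≈ -0.692

-0.692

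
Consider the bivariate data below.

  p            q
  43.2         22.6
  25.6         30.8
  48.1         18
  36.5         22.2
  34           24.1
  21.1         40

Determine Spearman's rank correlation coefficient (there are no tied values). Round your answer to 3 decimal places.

-0.943

Rank p: 5, 2, 6, 4, 3, 1
Rank q: 3, 5, 1, 2, 4, 6
d = rank(p) − rank(q): 2, -3, 5, 2, -1, -5; Σd² = 68
ρ = 1 − 6Σd² / [n(n²−1)] = 1 − 6×68 / (6×35) = 1 − 408/210 ≈ -0.943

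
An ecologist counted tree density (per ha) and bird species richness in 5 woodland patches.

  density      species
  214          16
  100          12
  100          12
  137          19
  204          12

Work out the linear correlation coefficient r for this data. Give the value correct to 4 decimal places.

n = 5, Σx = 755, Σy = 71, Σx² = 126181, Σy² = 1049, Σxy = 10875
nΣxy − ΣxΣy = 54375 − 53605 = 770
nΣx² − (Σx)² = 630905 − 570025 = 60880; nΣy² − (Σy)² = 5245 − 5041 = 204
r = 770 / √(60880 × 204) = 770 / 3524.1339 ≈ 0.2185

0.2185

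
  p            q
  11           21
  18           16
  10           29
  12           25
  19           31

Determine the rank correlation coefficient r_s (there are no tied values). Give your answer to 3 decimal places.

0.100

Rank p: 2, 4, 1, 3, 5
Rank q: 2, 1, 4, 3, 5
d = rank(p) − rank(q): 0, 3, -3, 0, 0; Σd² = 18
ρ = 1 − 6Σd² / [n(n²−1)] = 1 − 6×18 / (5×24) = 1 − 108/120 ≈ 0.100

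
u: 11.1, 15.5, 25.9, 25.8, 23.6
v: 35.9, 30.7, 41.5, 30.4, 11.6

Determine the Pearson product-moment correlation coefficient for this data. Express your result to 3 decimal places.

n = 5, Σu = 101.9, Σv = 150.1, Σu² = 2256.87, Σv² = 5012.27, Σuv = 3007.27
nΣuv − ΣuΣv = 15036.35 − 15295.19 = -258.84
nΣu² − (Σu)² = 11284.35 − 10383.61 = 900.74; nΣv² − (Σv)² = 25061.35 − 22530.01 = 2531.34
r = -258.84 / √(900.74 × 2531.34) = -258.84 / 1509.9931 ≈ -0.171

-0.171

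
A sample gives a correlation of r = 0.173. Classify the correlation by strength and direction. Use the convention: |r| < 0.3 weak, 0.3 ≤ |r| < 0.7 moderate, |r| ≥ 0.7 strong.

r = 0.173 > 0 so the relationship is positive.
|r| = 0.173, which falls in the weak range.

weak positive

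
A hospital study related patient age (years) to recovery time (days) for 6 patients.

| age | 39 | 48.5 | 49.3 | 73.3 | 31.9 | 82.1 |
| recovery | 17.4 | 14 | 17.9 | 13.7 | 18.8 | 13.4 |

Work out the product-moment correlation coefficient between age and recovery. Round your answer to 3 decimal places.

n = 6, Σx = 324.1, Σy = 95.2, Σx² = 19434.65, Σy² = 1539.86, Σxy = 4944.14
nΣxy − ΣxΣy = 29664.84 − 30854.32 = -1189.48
nΣx² − (Σx)² = 116607.9 − 105040.81 = 11567.09; nΣy² − (Σy)² = 9239.16 − 9063.04 = 176.12
r = -1189.48 / √(11567.09 × 176.12) = -1189.48 / 1427.3037 ≈ -0.833

-0.833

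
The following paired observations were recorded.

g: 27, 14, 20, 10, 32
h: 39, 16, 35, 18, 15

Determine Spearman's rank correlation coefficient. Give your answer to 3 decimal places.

-0.100

Rank g: 4, 2, 3, 1, 5
Rank h: 5, 2, 4, 3, 1
d = rank(g) − rank(h): -1, 0, -1, -2, 4; Σd² = 22
ρ = 1 − 6Σd² / [n(n²−1)] = 1 − 6×22 / (5×24) = 1 − 132/120 ≈ -0.100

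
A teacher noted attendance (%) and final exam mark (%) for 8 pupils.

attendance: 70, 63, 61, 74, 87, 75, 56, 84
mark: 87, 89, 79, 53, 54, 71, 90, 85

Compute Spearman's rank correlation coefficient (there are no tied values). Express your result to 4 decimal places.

Rank attendance: 4, 3, 2, 5, 8, 6, 1, 7
Rank mark: 6, 7, 4, 1, 2, 3, 8, 5
d = rank(attendance) − rank(mark): -2, -4, -2, 4, 6, 3, -7, 2; Σd² = 138
ρ = 1 − 6Σd² / [n(n²−1)] = 1 − 6×138 / (8×63) = 1 − 828/504 ≈ -0.6429

-0.6429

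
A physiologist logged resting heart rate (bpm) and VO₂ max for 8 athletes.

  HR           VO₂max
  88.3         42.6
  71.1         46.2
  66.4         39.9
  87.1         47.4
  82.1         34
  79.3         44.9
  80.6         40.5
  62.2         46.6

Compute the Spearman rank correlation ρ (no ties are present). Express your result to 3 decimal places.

-0.095

Rank HR: 8, 3, 2, 7, 6, 4, 5, 1
Rank VO₂max: 4, 6, 2, 8, 1, 5, 3, 7
d = rank(HR) − rank(VO₂max): 4, -3, 0, -1, 5, -1, 2, -6; Σd² = 92
ρ = 1 − 6Σd² / [n(n²−1)] = 1 − 6×92 / (8×63) = 1 − 552/504 ≈ -0.095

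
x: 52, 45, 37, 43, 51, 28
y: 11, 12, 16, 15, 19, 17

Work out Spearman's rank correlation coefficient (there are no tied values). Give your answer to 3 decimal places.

Rank x: 6, 4, 2, 3, 5, 1
Rank y: 1, 2, 4, 3, 6, 5
d = rank(x) − rank(y): 5, 2, -2, 0, -1, -4; Σd² = 50
ρ = 1 − 6Σd² / [n(n²−1)] = 1 − 6×50 / (6×35) = 1 − 300/210 ≈ -0.429

-0.429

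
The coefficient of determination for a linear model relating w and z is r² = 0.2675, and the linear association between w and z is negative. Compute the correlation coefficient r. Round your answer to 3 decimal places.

|r| = √0.2675 = 0.517
The association is negative, so r = −0.517.

-0.517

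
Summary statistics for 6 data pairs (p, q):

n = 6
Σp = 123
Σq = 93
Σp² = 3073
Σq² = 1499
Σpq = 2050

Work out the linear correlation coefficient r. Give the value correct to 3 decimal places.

r = (nΣpq − ΣpΣq) / √[(nΣp² − (Σp)²)(nΣq² − (Σq)²)]
Numerator: 6×2050 − 123×93 = 861
Denominator: √[(18438 − 15129)(8994 − 8649)] = √[3309 × 345] = 1068.4592
r = 861 / 1068.4592 ≈ 0.806

0.806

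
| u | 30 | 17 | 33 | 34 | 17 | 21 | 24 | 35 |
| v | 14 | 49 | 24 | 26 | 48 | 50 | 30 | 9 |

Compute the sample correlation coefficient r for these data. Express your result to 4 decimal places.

n = 8, Σu = 211, Σv = 250, Σu² = 5965, Σv² = 9634, Σuv = 5830
nΣuv − ΣuΣv = 46640 − 52750 = -6110
nΣu² − (Σu)² = 47720 − 44521 = 3199; nΣv² − (Σv)² = 77072 − 62500 = 14572
r = -6110 / √(3199 × 14572) = -6110 / 6827.5785 ≈ -0.8949

-0.8949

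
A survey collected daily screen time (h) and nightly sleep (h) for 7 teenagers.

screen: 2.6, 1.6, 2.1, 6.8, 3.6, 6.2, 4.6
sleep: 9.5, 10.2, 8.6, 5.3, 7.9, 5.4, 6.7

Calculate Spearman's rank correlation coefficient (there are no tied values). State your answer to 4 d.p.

-0.9643

Rank screen: 3, 1, 2, 7, 4, 6, 5
Rank sleep: 6, 7, 5, 1, 4, 2, 3
d = rank(screen) − rank(sleep): -3, -6, -3, 6, 0, 4, 2; Σd² = 110
ρ = 1 − 6Σd² / [n(n²−1)] = 1 − 6×110 / (7×48) = 1 − 660/336 ≈ -0.9643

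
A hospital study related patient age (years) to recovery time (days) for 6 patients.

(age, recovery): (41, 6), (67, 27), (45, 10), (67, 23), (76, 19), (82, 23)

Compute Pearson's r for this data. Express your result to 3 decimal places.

0.838

n = 6, Σx = 378, Σy = 108, Σx² = 25184, Σy² = 2284, Σxy = 7376
nΣxy − ΣxΣy = 44256 − 40824 = 3432
nΣx² − (Σx)² = 151104 − 142884 = 8220; nΣy² − (Σy)² = 13704 − 11664 = 2040
r = 3432 / √(8220 × 2040) = 3432 / 4094.9725 ≈ 0.838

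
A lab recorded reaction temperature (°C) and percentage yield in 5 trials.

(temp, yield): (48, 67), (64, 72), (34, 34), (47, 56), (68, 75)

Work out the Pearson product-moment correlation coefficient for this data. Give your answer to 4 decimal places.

n = 5, Σx = 261, Σy = 304, Σx² = 14389, Σy² = 19590, Σxy = 16712
nΣxy − ΣxΣy = 83560 − 79344 = 4216
nΣx² − (Σx)² = 71945 − 68121 = 3824; nΣy² − (Σy)² = 97950 − 92416 = 5534
r = 4216 / √(3824 × 5534) = 4216 / 4600.2191 ≈ 0.9165

0.9165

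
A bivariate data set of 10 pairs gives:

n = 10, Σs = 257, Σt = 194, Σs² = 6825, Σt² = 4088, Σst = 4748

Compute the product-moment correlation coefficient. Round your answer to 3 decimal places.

r = (nΣst − ΣsΣt) / √[(nΣs² − (Σs)²)(nΣt² − (Σt)²)]
Numerator: 10×4748 − 257×194 = -2378
Denominator: √[(68250 − 66049)(40880 − 37636)] = √[2201 × 3244] = 2672.0861
r = -2378 / 2672.0861 ≈ -0.890

-0.890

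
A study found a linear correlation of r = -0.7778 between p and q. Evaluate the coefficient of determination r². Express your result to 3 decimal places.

0.605

r² = (-0.7778)² = 0.605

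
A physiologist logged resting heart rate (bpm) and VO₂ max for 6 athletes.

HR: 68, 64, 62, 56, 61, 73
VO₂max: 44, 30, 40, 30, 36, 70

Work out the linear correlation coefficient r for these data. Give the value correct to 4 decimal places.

0.8581

n = 6, Σx = 384, Σy = 250, Σx² = 24750, Σy² = 11532, Σxy = 16378
nΣxy − ΣxΣy = 98268 − 96000 = 2268
nΣx² − (Σx)² = 148500 − 147456 = 1044; nΣy² − (Σy)² = 69192 − 62500 = 6692
r = 2268 / √(1044 × 6692) = 2268 / 2643.1890 ≈ 0.8581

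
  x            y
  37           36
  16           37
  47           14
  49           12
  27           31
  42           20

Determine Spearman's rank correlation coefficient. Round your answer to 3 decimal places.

-0.943

Rank x: 3, 1, 5, 6, 2, 4
Rank y: 5, 6, 2, 1, 4, 3
d = rank(x) − rank(y): -2, -5, 3, 5, -2, 1; Σd² = 68
ρ = 1 − 6Σd² / [n(n²−1)] = 1 − 6×68 / (6×35) = 1 − 408/210 ≈ -0.943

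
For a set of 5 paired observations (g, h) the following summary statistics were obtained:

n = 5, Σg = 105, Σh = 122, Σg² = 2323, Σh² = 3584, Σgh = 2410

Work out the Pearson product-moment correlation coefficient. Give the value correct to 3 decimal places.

-0.568

r = (nΣgh − ΣgΣh) / √[(nΣg² − (Σg)²)(nΣh² − (Σh)²)]
Numerator: 5×2410 − 105×122 = -760
Denominator: √[(11615 − 11025)(17920 − 14884)] = √[590 × 3036] = 1338.3721
r = -760 / 1338.3721 ≈ -0.568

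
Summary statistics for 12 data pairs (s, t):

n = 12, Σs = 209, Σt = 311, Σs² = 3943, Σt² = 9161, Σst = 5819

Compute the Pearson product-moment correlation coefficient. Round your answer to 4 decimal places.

0.6968

r = (nΣst − ΣsΣt) / √[(nΣs² − (Σs)²)(nΣt² − (Σt)²)]
Numerator: 12×5819 − 209×311 = 4829
Denominator: √[(47316 − 43681)(109932 − 96721)] = √[3635 × 13211] = 6929.7897
r = 4829 / 6929.7897 ≈ 0.6968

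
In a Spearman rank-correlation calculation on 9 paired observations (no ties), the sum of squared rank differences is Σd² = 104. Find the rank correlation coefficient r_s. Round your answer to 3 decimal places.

0.133

ρ = 1 − 6Σd² / [n(n²−1)] = 1 − 6×104 / (9×80)
  = 1 − 624/720 = 1 − 0.8667 ≈ 0.133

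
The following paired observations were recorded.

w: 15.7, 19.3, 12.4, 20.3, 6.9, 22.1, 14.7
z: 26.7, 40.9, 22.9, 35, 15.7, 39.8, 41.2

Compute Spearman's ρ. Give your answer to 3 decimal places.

Rank w: 4, 5, 2, 6, 1, 7, 3
Rank z: 3, 6, 2, 4, 1, 5, 7
d = rank(w) − rank(z): 1, -1, 0, 2, 0, 2, -4; Σd² = 26
ρ = 1 − 6Σd² / [n(n²−1)] = 1 − 6×26 / (7×48) = 1 − 156/336 ≈ 0.536

0.536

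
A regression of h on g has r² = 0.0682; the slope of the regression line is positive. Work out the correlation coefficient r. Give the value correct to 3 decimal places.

|r| = √0.0682 = 0.261
The association is positive, so r = 0.261.

0.261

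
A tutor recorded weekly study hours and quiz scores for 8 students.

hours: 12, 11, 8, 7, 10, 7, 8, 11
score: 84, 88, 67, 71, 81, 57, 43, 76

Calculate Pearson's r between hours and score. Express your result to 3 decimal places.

n = 8, Σx = 74, Σy = 567, Σx² = 712, Σy² = 41765, Σxy = 5398
nΣxy − ΣxΣy = 43184 − 41958 = 1226
nΣx² − (Σx)² = 5696 − 5476 = 220; nΣy² − (Σy)² = 334120 − 321489 = 12631
r = 1226 / √(220 × 12631) = 1226 / 1666.9793 ≈ 0.735

0.735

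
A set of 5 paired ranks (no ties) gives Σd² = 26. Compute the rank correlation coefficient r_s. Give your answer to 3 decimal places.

ρ = 1 − 6Σd² / [n(n²−1)] = 1 − 6×26 / (5×24)
  = 1 − 156/120 = 1 − 1.3000 ≈ -0.300

-0.300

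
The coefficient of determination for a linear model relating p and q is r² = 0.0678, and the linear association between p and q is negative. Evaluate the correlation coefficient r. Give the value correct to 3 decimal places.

-0.260

|r| = √0.0678 = 0.260
The association is negative, so r = −0.260.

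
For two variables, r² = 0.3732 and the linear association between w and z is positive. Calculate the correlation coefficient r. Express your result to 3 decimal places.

0.611

|r| = √0.3732 = 0.611
The association is positive, so r = 0.611.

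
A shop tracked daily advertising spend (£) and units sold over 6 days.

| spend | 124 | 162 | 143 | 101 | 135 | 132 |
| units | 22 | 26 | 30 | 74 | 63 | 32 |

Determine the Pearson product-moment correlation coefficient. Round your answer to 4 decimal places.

n = 6, Σx = 797, Σy = 247, Σx² = 107919, Σy² = 12529, Σxy = 31433
nΣxy − ΣxΣy = 188598 − 196859 = -8261
nΣx² − (Σx)² = 647514 − 635209 = 12305; nΣy² − (Σy)² = 75174 − 61009 = 14165
r = -8261 / √(12305 × 14165) = -8261 / 13202.2848 ≈ -0.6257

-0.6257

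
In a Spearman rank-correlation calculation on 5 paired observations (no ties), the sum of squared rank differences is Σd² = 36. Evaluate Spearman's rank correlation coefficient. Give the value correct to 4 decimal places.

ρ = 1 − 6Σd² / [n(n²−1)] = 1 − 6×36 / (5×24)
  = 1 − 216/120 = 1 − 1.80000 ≈ -0.8000

-0.8000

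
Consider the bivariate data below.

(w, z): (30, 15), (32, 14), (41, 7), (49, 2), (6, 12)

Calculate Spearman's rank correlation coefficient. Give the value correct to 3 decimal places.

Rank w: 2, 3, 4, 5, 1
Rank z: 5, 4, 2, 1, 3
d = rank(w) − rank(z): -3, -1, 2, 4, -2; Σd² = 34
ρ = 1 − 6Σd² / [n(n²−1)] = 1 − 6×34 / (5×24) = 1 − 204/120 ≈ -0.700

-0.700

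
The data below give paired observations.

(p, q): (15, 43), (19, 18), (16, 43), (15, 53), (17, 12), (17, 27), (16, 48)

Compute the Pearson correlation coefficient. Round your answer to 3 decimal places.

-0.811

n = 7, Σp = 115, Σq = 244, Σp² = 1901, Σq² = 10008, Σpq = 3901
nΣpq − ΣpΣq = 27307 − 28060 = -753
nΣp² − (Σp)² = 13307 − 13225 = 82; nΣq² − (Σq)² = 70056 − 59536 = 10520
r = -753 / √(82 × 10520) = -753 / 928.7842 ≈ -0.811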